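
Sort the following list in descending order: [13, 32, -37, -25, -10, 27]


Original list: [13, 32, -37, -25, -10, 27]
Repeatedly take the largest remaining element:
  Remaining [13, 32, -37, -25, -10, 27] -> largest is 32
  Remaining [13, -37, -25, -10, 27] -> largest is 27
  Remaining [13, -37, -25, -10] -> largest is 13
  Remaining [-37, -25, -10] -> largest is -10
  Remaining [-37, -25] -> largest is -25
  Remaining [-37] -> largest is -37
Collecting the picks in order gives the descending list.
Final answer: [32, 27, 13, -10, -25, -37]


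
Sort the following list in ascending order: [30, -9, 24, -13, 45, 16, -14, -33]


Original list: [30, -9, 24, -13, 45, 16, -14, -33]
Repeatedly take the smallest remaining element:
  Remaining [30, -9, 24, -13, 45, 16, -14, -33] -> smallest is -33
  Remaining [30, -9, 24, -13, 45, 16, -14] -> smallest is -14
  Remaining [30, -9, 24, -13, 45, 16] -> smallest is -13
  Remaining [30, -9, 24, 45, 16] -> smallest is -9
  Remaining [30, 24, 45, 16] -> smallest is 16
  Remaining [30, 24, 45] -> smallest is 24
  Remaining [30, 45] -> smallest is 30
  Remaining [45] -> smallest is 45
Collecting the picks in order gives the sorted list.
Final answer: [-33, -14, -13, -9, 16, 24, 30, 45]


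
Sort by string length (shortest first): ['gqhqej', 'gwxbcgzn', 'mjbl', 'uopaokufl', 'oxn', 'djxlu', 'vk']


Compute lengths:
  'gqhqej' has length 6
  'gwxbcgzn' has length 8
  'mjbl' has length 4
  'uopaokufl' has length 9
  'oxn' has length 3
  'djxlu' has length 5
  'vk' has length 2
Lengths in increasing order: 2 < 3 < 4 < 5 < 6 < 8 < 9
Listing the words in that order gives the answer.
Final answer: ['vk', 'oxn', 'mjbl', 'djxlu', 'gqhqej', 'gwxbcgzn', 'uopaokufl']


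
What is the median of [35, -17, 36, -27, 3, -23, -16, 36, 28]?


First, sort the list: [-27, -23, -17, -16, 3, 28, 35, 36, 36]
The list has 9 elements (odd count).
The middle index is 4 (0-based), and the element there is 3.
Final answer: 3


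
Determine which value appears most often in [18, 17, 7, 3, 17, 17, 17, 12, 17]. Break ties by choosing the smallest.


Count the frequency of each value:
  3 appears 1 time(s)
  7 appears 1 time(s)
  12 appears 1 time(s)
  17 appears 5 time(s)
  18 appears 1 time(s)
Maximum frequency is 5.
Only 17 reaches that frequency, so it is the mode.
Final answer: 17


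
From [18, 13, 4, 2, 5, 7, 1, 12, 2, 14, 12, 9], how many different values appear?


List all unique values:
Distinct values: [1, 2, 4, 5, 7, 9, 12, 13, 14, 18]
Count = 10
Final answer: 10


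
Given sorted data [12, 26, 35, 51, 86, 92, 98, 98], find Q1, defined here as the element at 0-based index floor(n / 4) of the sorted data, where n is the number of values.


The list has n = 8 elements.
Q1 index = floor(8 / 4) = floor(2) = 2
Counting from index 0 in the sorted data, the element at index 2 is 35.
Final answer: 35


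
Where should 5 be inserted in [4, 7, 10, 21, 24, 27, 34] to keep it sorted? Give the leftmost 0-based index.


List is sorted: [4, 7, 10, 21, 24, 27, 34]
We need the leftmost position where 5 can be inserted, i.e. the first index whose element is >= 5 (or the end of the list if none is).
Binary search with low=0, high=7 (0-based indices):
  low=0, high=7, mid=3: a[3]=21 >= 5, so high = 3
  low=0, high=3, mid=1: a[1]=7 >= 5, so high = 1
  low=0, high=1, mid=0: a[0]=4 < 5, so low = 1
Now low = high = 1, so the insertion index is 1.
Final answer: 1


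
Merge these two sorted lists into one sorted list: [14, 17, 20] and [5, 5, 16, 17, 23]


List A: [14, 17, 20]
List B: [5, 5, 16, 17, 23]
Repeatedly compare the front elements and take the smaller:
  14 vs 5 -> take 5
  14 vs 5 -> take 5
  14 vs 16 -> take 14
  17 vs 16 -> take 16
  17 vs 17 -> take 17
  20 vs 17 -> take 17
  20 vs 23 -> take 20
  A is exhausted; append the rest of B: [23]
Final answer: [5, 5, 14, 16, 17, 17, 20, 23]


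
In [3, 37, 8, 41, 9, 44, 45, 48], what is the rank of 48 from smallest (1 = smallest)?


Sort ascending: [3, 8, 9, 37, 41, 44, 45, 48]
Find 48 in the sorted list.
48 is at position 8 (1-indexed).
Final answer: 8


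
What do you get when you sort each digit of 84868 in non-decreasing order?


The number 84868 has digits: 8, 4, 8, 6, 8
Sorted: 4, 6, 8, 8, 8
Joining the sorted digits gives the result.
Final answer: 46888


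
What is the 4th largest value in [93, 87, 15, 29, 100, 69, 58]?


Sort descending: [100, 93, 87, 69, 58, 29, 15]
The 4th element (1-indexed) is at index 3.
Value = 69
Final answer: 69


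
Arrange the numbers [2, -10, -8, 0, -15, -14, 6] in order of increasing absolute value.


Compute absolute values:
  |2| = 2
  |-10| = 10
  |-8| = 8
  |0| = 0
  |-15| = 15
  |-14| = 14
  |6| = 6
Absolute values in increasing order: 0 < 2 < 6 < 8 < 10 < 14 < 15
Listing the original numbers in that order gives the answer.
Final answer: [0, 2, 6, -8, -10, -14, -15]


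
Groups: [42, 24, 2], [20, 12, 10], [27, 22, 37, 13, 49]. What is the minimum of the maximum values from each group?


Find max of each group:
  Group 1: [42, 24, 2] -> max = 42
  Group 2: [20, 12, 10] -> max = 20
  Group 3: [27, 22, 37, 13, 49] -> max = 49
Maxes: [42, 20, 49]
Minimum of maxes = 20
Final answer: 20


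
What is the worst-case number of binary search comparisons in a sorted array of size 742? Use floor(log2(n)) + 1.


Binary search halves the search space each step.
Maximum comparisons = floor(log2(742)) + 1
log2(742) = 9.5353
floor(log2(742)) = 9, so 9 + 1 = 10
Final answer: 10


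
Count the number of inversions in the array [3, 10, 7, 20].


For each element, count the later elements that are smaller than it:
  3 (index 0): smaller elements after it = [] -> 0
  10 (index 1): smaller elements after it = [7] -> 1
  7 (index 2): smaller elements after it = [] -> 0
Total inversions = 0 + 1 + 0 = 1
Final answer: 1


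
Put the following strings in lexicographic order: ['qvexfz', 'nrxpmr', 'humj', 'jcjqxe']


Compare strings character by character (the first differing letter decides):
  'humj' < 'jcjqxe' since 'h' < 'j' at position 1
  'jcjqxe' < 'nrxpmr' since 'j' < 'n' at position 1
  'nrxpmr' < 'qvexfz' since 'n' < 'q' at position 1
Chaining these comparisons gives the alphabetical order.
Final answer: ['humj', 'jcjqxe', 'nrxpmr', 'qvexfz']


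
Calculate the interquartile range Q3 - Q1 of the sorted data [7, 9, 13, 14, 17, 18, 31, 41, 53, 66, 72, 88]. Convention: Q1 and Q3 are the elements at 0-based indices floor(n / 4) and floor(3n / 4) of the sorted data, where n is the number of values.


The data has n = 12 elements.
Q1 index = floor(12 / 4) = floor(3) = 3; Q3 index = floor(3 * 12 / 4) = floor(9) = 9
Q1 = element at index 3 = 14
Q3 = element at index 9 = 66
IQR = 66 - 14 = 52
Final answer: 52


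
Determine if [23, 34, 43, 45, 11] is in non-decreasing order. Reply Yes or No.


Check consecutive pairs:
  23 <= 34? True
  34 <= 43? True
  43 <= 45? True
  45 <= 11? False
1 consecutive pair(s) are out of order, so the list is not sorted.
Final answer: No


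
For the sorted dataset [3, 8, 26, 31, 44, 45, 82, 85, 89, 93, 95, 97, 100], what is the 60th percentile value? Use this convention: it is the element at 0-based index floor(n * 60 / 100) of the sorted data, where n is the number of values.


The dataset has n = 13 elements.
Index = floor(13 * 60 / 100) = floor(780 / 100) = floor(7.8) = 7
Counting from index 0 in the sorted data, the element at index 7 is 85.
Final answer: 85


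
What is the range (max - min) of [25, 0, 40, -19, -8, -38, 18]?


Maximum value: 40
Minimum value: -38
Range = 40 - (-38) = 78
Final answer: 78


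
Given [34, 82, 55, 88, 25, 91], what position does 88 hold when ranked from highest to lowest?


Sort descending: [91, 88, 82, 55, 34, 25]
Find 88 in the sorted list.
88 is at position 2.
Final answer: 2


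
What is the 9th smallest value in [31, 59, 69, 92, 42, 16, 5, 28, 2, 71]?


Sort ascending: [2, 5, 16, 28, 31, 42, 59, 69, 71, 92]
The 9th element (1-indexed) is at index 8.
Value = 71
Final answer: 71


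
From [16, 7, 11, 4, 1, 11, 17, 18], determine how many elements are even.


Check each element:
  16 is even
  7 is odd
  11 is odd
  4 is even
  1 is odd
  11 is odd
  17 is odd
  18 is even
Evens: [16, 4, 18]
Count of evens = 3
Final answer: 3


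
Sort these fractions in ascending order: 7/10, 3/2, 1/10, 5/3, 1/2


Convert to decimal for comparison:
  7/10 = 0.7
  3/2 = 1.5
  1/10 = 0.1
  5/3 = 1.6667
  1/2 = 0.5
Decimals in increasing order: 0.1 < 0.5 < 0.7 < 1.5 < 1.6667
Writing each back as its fraction gives the sorted order.
Final answer: 1/10, 1/2, 7/10, 3/2, 5/3


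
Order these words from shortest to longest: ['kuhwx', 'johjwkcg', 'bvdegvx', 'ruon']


Compute lengths:
  'kuhwx' has length 5
  'johjwkcg' has length 8
  'bvdegvx' has length 7
  'ruon' has length 4
Lengths in increasing order: 4 < 5 < 7 < 8
Listing the words in that order gives the answer.
Final answer: ['ruon', 'kuhwx', 'bvdegvx', 'johjwkcg']


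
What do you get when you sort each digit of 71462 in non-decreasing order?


The number 71462 has digits: 7, 1, 4, 6, 2
Sorted: 1, 2, 4, 6, 7
Joining the sorted digits gives the result.
Final answer: 12467


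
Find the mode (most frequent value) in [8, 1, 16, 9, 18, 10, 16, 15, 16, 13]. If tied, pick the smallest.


Count the frequency of each value:
  1 appears 1 time(s)
  8 appears 1 time(s)
  9 appears 1 time(s)
  10 appears 1 time(s)
  13 appears 1 time(s)
  15 appears 1 time(s)
  16 appears 3 time(s)
  18 appears 1 time(s)
Maximum frequency is 3.
Only 16 reaches that frequency, so it is the mode.
Final answer: 16


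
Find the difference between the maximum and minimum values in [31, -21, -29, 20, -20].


Maximum value: 31
Minimum value: -29
Range = 31 - (-29) = 60
Final answer: 60


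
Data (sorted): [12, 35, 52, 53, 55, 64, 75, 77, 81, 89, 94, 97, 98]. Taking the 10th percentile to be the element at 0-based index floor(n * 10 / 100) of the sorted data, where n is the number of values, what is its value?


The dataset has n = 13 elements.
Index = floor(13 * 10 / 100) = floor(130 / 100) = floor(1.3) = 1
Counting from index 0 in the sorted data, the element at index 1 is 35.
Final answer: 35


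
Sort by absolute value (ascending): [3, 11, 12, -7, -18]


Compute absolute values:
  |3| = 3
  |11| = 11
  |12| = 12
  |-7| = 7
  |-18| = 18
Absolute values in increasing order: 3 < 7 < 11 < 12 < 18
Listing the original numbers in that order gives the answer.
Final answer: [3, -7, 11, 12, -18]


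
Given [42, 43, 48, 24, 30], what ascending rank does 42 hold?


Sort ascending: [24, 30, 42, 43, 48]
Find 42 in the sorted list.
42 is at position 3 (1-indexed).
Final answer: 3


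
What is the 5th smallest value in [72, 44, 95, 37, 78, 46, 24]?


Sort ascending: [24, 37, 44, 46, 72, 78, 95]
The 5th element (1-indexed) is at index 4.
Value = 72
Final answer: 72


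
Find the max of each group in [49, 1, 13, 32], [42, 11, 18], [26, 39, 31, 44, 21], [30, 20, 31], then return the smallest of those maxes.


Find max of each group:
  Group 1: [49, 1, 13, 32] -> max = 49
  Group 2: [42, 11, 18] -> max = 42
  Group 3: [26, 39, 31, 44, 21] -> max = 44
  Group 4: [30, 20, 31] -> max = 31
Maxes: [49, 42, 44, 31]
Minimum of maxes = 31
Final answer: 31


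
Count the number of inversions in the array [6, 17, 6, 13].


For each element, count the later elements that are smaller than it:
  6 (index 0): smaller elements after it = [] -> 0
  17 (index 1): smaller elements after it = [6, 13] -> 2
  6 (index 2): smaller elements after it = [] -> 0
Total inversions = 0 + 2 + 0 = 2
Final answer: 2


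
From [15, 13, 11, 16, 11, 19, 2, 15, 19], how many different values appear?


List all unique values:
Distinct values: [2, 11, 13, 15, 16, 19]
Count = 6
Final answer: 6


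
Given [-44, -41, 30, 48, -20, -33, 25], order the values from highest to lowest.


Original list: [-44, -41, 30, 48, -20, -33, 25]
Repeatedly take the largest remaining element:
  Remaining [-44, -41, 30, 48, -20, -33, 25] -> largest is 48
  Remaining [-44, -41, 30, -20, -33, 25] -> largest is 30
  Remaining [-44, -41, -20, -33, 25] -> largest is 25
  Remaining [-44, -41, -20, -33] -> largest is -20
  Remaining [-44, -41, -33] -> largest is -33
  Remaining [-44, -41] -> largest is -41
  Remaining [-44] -> largest is -44
Collecting the picks in order gives the descending list.
Final answer: [48, 30, 25, -20, -33, -41, -44]


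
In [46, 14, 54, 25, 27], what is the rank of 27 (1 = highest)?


Sort descending: [54, 46, 27, 25, 14]
Find 27 in the sorted list.
27 is at position 3.
Final answer: 3


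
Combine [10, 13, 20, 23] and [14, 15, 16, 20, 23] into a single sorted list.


List A: [10, 13, 20, 23]
List B: [14, 15, 16, 20, 23]
Repeatedly compare the front elements and take the smaller:
  10 vs 14 -> take 10
  13 vs 14 -> take 13
  20 vs 14 -> take 14
  20 vs 15 -> take 15
  20 vs 16 -> take 16
  20 vs 20 -> take 20
  23 vs 20 -> take 20
  23 vs 23 -> take 23
  A is exhausted; append the rest of B: [23]
Final answer: [10, 13, 14, 15, 16, 20, 20, 23, 23]


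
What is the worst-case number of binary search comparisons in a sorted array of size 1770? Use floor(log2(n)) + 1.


Binary search halves the search space each step.
Maximum comparisons = floor(log2(1770)) + 1
log2(1770) = 10.7895
floor(log2(1770)) = 10, so 10 + 1 = 11
Final answer: 11


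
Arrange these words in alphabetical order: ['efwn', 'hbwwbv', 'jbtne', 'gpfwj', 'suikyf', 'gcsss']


Compare strings character by character (the first differing letter decides):
  'efwn' < 'gcsss' since 'e' < 'g' at position 1
  'gcsss' < 'gpfwj' since 'c' < 'p' at position 2
  'gpfwj' < 'hbwwbv' since 'g' < 'h' at position 1
  'hbwwbv' < 'jbtne' since 'h' < 'j' at position 1
  'jbtne' < 'suikyf' since 'j' < 's' at position 1
Chaining these comparisons gives the alphabetical order.
Final answer: ['efwn', 'gcsss', 'gpfwj', 'hbwwbv', 'jbtne', 'suikyf']


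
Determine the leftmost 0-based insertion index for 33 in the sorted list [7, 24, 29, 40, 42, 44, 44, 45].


List is sorted: [7, 24, 29, 40, 42, 44, 44, 45]
We need the leftmost position where 33 can be inserted, i.e. the first index whose element is >= 33 (or the end of the list if none is).
Binary search with low=0, high=8 (0-based indices):
  low=0, high=8, mid=4: a[4]=42 >= 33, so high = 4
  low=0, high=4, mid=2: a[2]=29 < 33, so low = 3
  low=3, high=4, mid=3: a[3]=40 >= 33, so high = 3
Now low = high = 3, so the insertion index is 3.
Final answer: 3


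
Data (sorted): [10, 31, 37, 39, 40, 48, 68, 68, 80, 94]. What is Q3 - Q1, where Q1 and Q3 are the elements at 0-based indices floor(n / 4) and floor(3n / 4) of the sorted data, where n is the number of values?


The data has n = 10 elements.
Q1 index = floor(10 / 4) = floor(2.5) = 2; Q3 index = floor(3 * 10 / 4) = floor(7.5) = 7
Q1 = element at index 2 = 37
Q3 = element at index 7 = 68
IQR = 68 - 37 = 31
Final answer: 31


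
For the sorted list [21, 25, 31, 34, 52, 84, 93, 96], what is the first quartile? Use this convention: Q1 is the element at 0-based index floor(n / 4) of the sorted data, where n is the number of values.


The list has n = 8 elements.
Q1 index = floor(8 / 4) = floor(2) = 2
Counting from index 0 in the sorted data, the element at index 2 is 31.
Final answer: 31


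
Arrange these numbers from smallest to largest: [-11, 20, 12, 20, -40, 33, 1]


Original list: [-11, 20, 12, 20, -40, 33, 1]
Repeatedly take the smallest remaining element:
  Remaining [-11, 20, 12, 20, -40, 33, 1] -> smallest is -40
  Remaining [-11, 20, 12, 20, 33, 1] -> smallest is -11
  Remaining [20, 12, 20, 33, 1] -> smallest is 1
  Remaining [20, 12, 20, 33] -> smallest is 12
  Remaining [20, 20, 33] -> smallest is 20
  Remaining [20, 33] -> smallest is 20
  Remaining [33] -> smallest is 33
Collecting the picks in order gives the sorted list.
Final answer: [-40, -11, 1, 12, 20, 20, 33]


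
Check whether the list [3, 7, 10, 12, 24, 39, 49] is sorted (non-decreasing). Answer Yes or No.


Check consecutive pairs:
  3 <= 7? True
  7 <= 10? True
  10 <= 12? True
  12 <= 24? True
  24 <= 39? True
  39 <= 49? True
Every consecutive pair is in order, so the list is non-decreasing.
Final answer: Yes


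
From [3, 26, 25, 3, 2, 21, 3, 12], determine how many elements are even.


Check each element:
  3 is odd
  26 is even
  25 is odd
  3 is odd
  2 is even
  21 is odd
  3 is odd
  12 is even
Evens: [26, 2, 12]
Count of evens = 3
Final answer: 3


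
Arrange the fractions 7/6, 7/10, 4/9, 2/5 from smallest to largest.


Convert to decimal for comparison:
  7/6 = 1.1667
  7/10 = 0.7
  4/9 = 0.4444
  2/5 = 0.4
Decimals in increasing order: 0.4 < 0.4444 < 0.7 < 1.1667
Writing each back as its fraction gives the sorted order.
Final answer: 2/5, 4/9, 7/10, 7/6


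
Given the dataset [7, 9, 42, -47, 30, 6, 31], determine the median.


First, sort the list: [-47, 6, 7, 9, 30, 31, 42]
The list has 7 elements (odd count).
The middle index is 3 (0-based), and the element there is 9.
Final answer: 9


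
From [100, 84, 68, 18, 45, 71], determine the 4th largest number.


Sort descending: [100, 84, 71, 68, 45, 18]
The 4th element (1-indexed) is at index 3.
Value = 68
Final answer: 68


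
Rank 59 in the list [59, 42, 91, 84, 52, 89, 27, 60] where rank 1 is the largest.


Sort descending: [91, 89, 84, 60, 59, 52, 42, 27]
Find 59 in the sorted list.
59 is at position 5.
Final answer: 5


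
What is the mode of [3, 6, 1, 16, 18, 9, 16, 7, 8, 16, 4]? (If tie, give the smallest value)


Count the frequency of each value:
  1 appears 1 time(s)
  3 appears 1 time(s)
  4 appears 1 time(s)
  6 appears 1 time(s)
  7 appears 1 time(s)
  8 appears 1 time(s)
  9 appears 1 time(s)
  16 appears 3 time(s)
  18 appears 1 time(s)
Maximum frequency is 3.
Only 16 reaches that frequency, so it is the mode.
Final answer: 16


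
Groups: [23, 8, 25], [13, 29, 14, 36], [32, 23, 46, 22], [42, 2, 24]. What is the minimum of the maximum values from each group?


Find max of each group:
  Group 1: [23, 8, 25] -> max = 25
  Group 2: [13, 29, 14, 36] -> max = 36
  Group 3: [32, 23, 46, 22] -> max = 46
  Group 4: [42, 2, 24] -> max = 42
Maxes: [25, 36, 46, 42]
Minimum of maxes = 25
Final answer: 25


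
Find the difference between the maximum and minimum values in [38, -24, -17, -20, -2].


Maximum value: 38
Minimum value: -24
Range = 38 - (-24) = 62
Final answer: 62


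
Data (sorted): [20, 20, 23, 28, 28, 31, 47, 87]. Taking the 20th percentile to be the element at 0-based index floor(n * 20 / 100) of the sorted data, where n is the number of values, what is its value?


The dataset has n = 8 elements.
Index = floor(8 * 20 / 100) = floor(160 / 100) = floor(1.6) = 1
Counting from index 0 in the sorted data, the element at index 1 is 20.
Final answer: 20


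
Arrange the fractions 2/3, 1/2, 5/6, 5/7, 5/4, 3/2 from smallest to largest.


Convert to decimal for comparison:
  2/3 = 0.6667
  1/2 = 0.5
  5/6 = 0.8333
  5/7 = 0.7143
  5/4 = 1.25
  3/2 = 1.5
Decimals in increasing order: 0.5 < 0.6667 < 0.7143 < 0.8333 < 1.25 < 1.5
Writing each back as its fraction gives the sorted order.
Final answer: 1/2, 2/3, 5/7, 5/6, 5/4, 3/2


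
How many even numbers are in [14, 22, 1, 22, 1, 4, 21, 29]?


Check each element:
  14 is even
  22 is even
  1 is odd
  22 is even
  1 is odd
  4 is even
  21 is odd
  29 is odd
Evens: [14, 22, 22, 4]
Count of evens = 4
Final answer: 4


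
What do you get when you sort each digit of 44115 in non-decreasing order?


The number 44115 has digits: 4, 4, 1, 1, 5
Sorted: 1, 1, 4, 4, 5
Joining the sorted digits gives the result.
Final answer: 11445


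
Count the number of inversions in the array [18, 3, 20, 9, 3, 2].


For each element, count the later elements that are smaller than it:
  18 (index 0): smaller elements after it = [3, 9, 3, 2] -> 4
  3 (index 1): smaller elements after it = [2] -> 1
  20 (index 2): smaller elements after it = [9, 3, 2] -> 3
  9 (index 3): smaller elements after it = [3, 2] -> 2
  3 (index 4): smaller elements after it = [2] -> 1
Total inversions = 4 + 1 + 3 + 2 + 1 = 11
Final answer: 11


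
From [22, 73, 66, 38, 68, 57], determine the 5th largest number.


Sort descending: [73, 68, 66, 57, 38, 22]
The 5th element (1-indexed) is at index 4.
Value = 38
Final answer: 38


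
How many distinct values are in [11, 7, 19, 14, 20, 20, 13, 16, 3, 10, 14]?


List all unique values:
Distinct values: [3, 7, 10, 11, 13, 14, 16, 19, 20]
Count = 9
Final answer: 9


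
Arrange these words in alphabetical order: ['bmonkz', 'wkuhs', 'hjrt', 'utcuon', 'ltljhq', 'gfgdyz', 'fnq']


Compare strings character by character (the first differing letter decides):
  'bmonkz' < 'fnq' since 'b' < 'f' at position 1
  'fnq' < 'gfgdyz' since 'f' < 'g' at position 1
  'gfgdyz' < 'hjrt' since 'g' < 'h' at position 1
  'hjrt' < 'ltljhq' since 'h' < 'l' at position 1
  'ltljhq' < 'utcuon' since 'l' < 'u' at position 1
  'utcuon' < 'wkuhs' since 'u' < 'w' at position 1
Chaining these comparisons gives the alphabetical order.
Final answer: ['bmonkz', 'fnq', 'gfgdyz', 'hjrt', 'ltljhq', 'utcuon', 'wkuhs']


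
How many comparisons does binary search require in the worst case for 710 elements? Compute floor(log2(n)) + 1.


Binary search halves the search space each step.
Maximum comparisons = floor(log2(710)) + 1
log2(710) = 9.4717
floor(log2(710)) = 9, so 9 + 1 = 10
Final answer: 10


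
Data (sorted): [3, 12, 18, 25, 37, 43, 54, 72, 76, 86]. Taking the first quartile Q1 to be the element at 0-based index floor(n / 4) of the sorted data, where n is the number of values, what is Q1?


The list has n = 10 elements.
Q1 index = floor(10 / 4) = floor(2.5) = 2
Counting from index 0 in the sorted data, the element at index 2 is 18.
Final answer: 18


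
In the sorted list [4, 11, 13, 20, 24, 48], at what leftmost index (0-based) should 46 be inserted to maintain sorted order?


List is sorted: [4, 11, 13, 20, 24, 48]
We need the leftmost position where 46 can be inserted, i.e. the first index whose element is >= 46 (or the end of the list if none is).
Binary search with low=0, high=6 (0-based indices):
  low=0, high=6, mid=3: a[3]=20 < 46, so low = 4
  low=4, high=6, mid=5: a[5]=48 >= 46, so high = 5
  low=4, high=5, mid=4: a[4]=24 < 46, so low = 5
Now low = high = 5, so the insertion index is 5.
Final answer: 5


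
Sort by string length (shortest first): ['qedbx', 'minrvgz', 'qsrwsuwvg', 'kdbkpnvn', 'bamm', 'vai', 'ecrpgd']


Compute lengths:
  'qedbx' has length 5
  'minrvgz' has length 7
  'qsrwsuwvg' has length 9
  'kdbkpnvn' has length 8
  'bamm' has length 4
  'vai' has length 3
  'ecrpgd' has length 6
Lengths in increasing order: 3 < 4 < 5 < 6 < 7 < 8 < 9
Listing the words in that order gives the answer.
Final answer: ['vai', 'bamm', 'qedbx', 'ecrpgd', 'minrvgz', 'kdbkpnvn', 'qsrwsuwvg']


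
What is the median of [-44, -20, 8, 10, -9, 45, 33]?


First, sort the list: [-44, -20, -9, 8, 10, 33, 45]
The list has 7 elements (odd count).
The middle index is 3 (0-based), and the element there is 8.
Final answer: 8


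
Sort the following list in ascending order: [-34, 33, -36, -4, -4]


Original list: [-34, 33, -36, -4, -4]
Repeatedly take the smallest remaining element:
  Remaining [-34, 33, -36, -4, -4] -> smallest is -36
  Remaining [-34, 33, -4, -4] -> smallest is -34
  Remaining [33, -4, -4] -> smallest is -4
  Remaining [33, -4] -> smallest is -4
  Remaining [33] -> smallest is 33
Collecting the picks in order gives the sorted list.
Final answer: [-36, -34, -4, -4, 33]


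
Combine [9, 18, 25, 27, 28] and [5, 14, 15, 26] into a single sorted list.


List A: [9, 18, 25, 27, 28]
List B: [5, 14, 15, 26]
Repeatedly compare the front elements and take the smaller:
  9 vs 5 -> take 5
  9 vs 14 -> take 9
  18 vs 14 -> take 14
  18 vs 15 -> take 15
  18 vs 26 -> take 18
  25 vs 26 -> take 25
  27 vs 26 -> take 26
  B is exhausted; append the rest of A: [27, 28]
Final answer: [5, 9, 14, 15, 18, 25, 26, 27, 28]


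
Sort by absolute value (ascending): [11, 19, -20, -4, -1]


Compute absolute values:
  |11| = 11
  |19| = 19
  |-20| = 20
  |-4| = 4
  |-1| = 1
Absolute values in increasing order: 1 < 4 < 11 < 19 < 20
Listing the original numbers in that order gives the answer.
Final answer: [-1, -4, 11, 19, -20]


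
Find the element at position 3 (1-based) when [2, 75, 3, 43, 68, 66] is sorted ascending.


Sort ascending: [2, 3, 43, 66, 68, 75]
The 3rd element (1-indexed) is at index 2.
Value = 43
Final answer: 43


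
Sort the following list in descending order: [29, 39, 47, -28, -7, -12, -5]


Original list: [29, 39, 47, -28, -7, -12, -5]
Repeatedly take the largest remaining element:
  Remaining [29, 39, 47, -28, -7, -12, -5] -> largest is 47
  Remaining [29, 39, -28, -7, -12, -5] -> largest is 39
  Remaining [29, -28, -7, -12, -5] -> largest is 29
  Remaining [-28, -7, -12, -5] -> largest is -5
  Remaining [-28, -7, -12] -> largest is -7
  Remaining [-28, -12] -> largest is -12
  Remaining [-28] -> largest is -28
Collecting the picks in order gives the descending list.
Final answer: [47, 39, 29, -5, -7, -12, -28]


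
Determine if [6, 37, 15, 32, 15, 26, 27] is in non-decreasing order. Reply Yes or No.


Check consecutive pairs:
  6 <= 37? True
  37 <= 15? False
  15 <= 32? True
  32 <= 15? False
  15 <= 26? True
  26 <= 27? True
2 consecutive pair(s) are out of order, so the list is not sorted.
Final answer: No


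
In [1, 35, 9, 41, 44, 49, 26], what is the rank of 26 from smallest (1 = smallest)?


Sort ascending: [1, 9, 26, 35, 41, 44, 49]
Find 26 in the sorted list.
26 is at position 3 (1-indexed).
Final answer: 3


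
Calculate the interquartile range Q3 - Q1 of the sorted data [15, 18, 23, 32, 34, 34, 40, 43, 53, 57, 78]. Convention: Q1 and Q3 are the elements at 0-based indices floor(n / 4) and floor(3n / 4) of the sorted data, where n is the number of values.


The data has n = 11 elements.
Q1 index = floor(11 / 4) = floor(2.75) = 2; Q3 index = floor(3 * 11 / 4) = floor(8.25) = 8
Q1 = element at index 2 = 23
Q3 = element at index 8 = 53
IQR = 53 - 23 = 30
Final answer: 30


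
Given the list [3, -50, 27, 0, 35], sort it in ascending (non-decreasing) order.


Original list: [3, -50, 27, 0, 35]
Repeatedly take the smallest remaining element:
  Remaining [3, -50, 27, 0, 35] -> smallest is -50
  Remaining [3, 27, 0, 35] -> smallest is 0
  Remaining [3, 27, 35] -> smallest is 3
  Remaining [27, 35] -> smallest is 27
  Remaining [35] -> smallest is 35
Collecting the picks in order gives the sorted list.
Final answer: [-50, 0, 3, 27, 35]


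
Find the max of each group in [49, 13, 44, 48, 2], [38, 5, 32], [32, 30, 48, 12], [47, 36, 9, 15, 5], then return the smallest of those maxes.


Find max of each group:
  Group 1: [49, 13, 44, 48, 2] -> max = 49
  Group 2: [38, 5, 32] -> max = 38
  Group 3: [32, 30, 48, 12] -> max = 48
  Group 4: [47, 36, 9, 15, 5] -> max = 47
Maxes: [49, 38, 48, 47]
Minimum of maxes = 38
Final answer: 38


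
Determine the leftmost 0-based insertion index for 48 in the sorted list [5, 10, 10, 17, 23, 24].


List is sorted: [5, 10, 10, 17, 23, 24]
We need the leftmost position where 48 can be inserted, i.e. the first index whose element is >= 48 (or the end of the list if none is).
Binary search with low=0, high=6 (0-based indices):
  low=0, high=6, mid=3: a[3]=17 < 48, so low = 4
  low=4, high=6, mid=5: a[5]=24 < 48, so low = 6
Now low = high = 6, so the insertion index is 6.
Final answer: 6


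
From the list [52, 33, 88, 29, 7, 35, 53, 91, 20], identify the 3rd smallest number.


Sort ascending: [7, 20, 29, 33, 35, 52, 53, 88, 91]
The 3rd element (1-indexed) is at index 2.
Value = 29
Final answer: 29


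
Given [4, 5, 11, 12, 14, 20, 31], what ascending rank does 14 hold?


Sort ascending: [4, 5, 11, 12, 14, 20, 31]
Find 14 in the sorted list.
14 is at position 5 (1-indexed).
Final answer: 5


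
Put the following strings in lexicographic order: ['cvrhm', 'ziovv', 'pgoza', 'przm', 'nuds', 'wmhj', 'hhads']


Compare strings character by character (the first differing letter decides):
  'cvrhm' < 'hhads' since 'c' < 'h' at position 1
  'hhads' < 'nuds' since 'h' < 'n' at position 1
  'nuds' < 'pgoza' since 'n' < 'p' at position 1
  'pgoza' < 'przm' since 'g' < 'r' at position 2
  'przm' < 'wmhj' since 'p' < 'w' at position 1
  'wmhj' < 'ziovv' since 'w' < 'z' at position 1
Chaining these comparisons gives the alphabetical order.
Final answer: ['cvrhm', 'hhads', 'nuds', 'pgoza', 'przm', 'wmhj', 'ziovv']


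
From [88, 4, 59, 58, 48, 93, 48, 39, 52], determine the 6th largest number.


Sort descending: [93, 88, 59, 58, 52, 48, 48, 39, 4]
The 6th element (1-indexed) is at index 5.
Value = 48
Final answer: 48


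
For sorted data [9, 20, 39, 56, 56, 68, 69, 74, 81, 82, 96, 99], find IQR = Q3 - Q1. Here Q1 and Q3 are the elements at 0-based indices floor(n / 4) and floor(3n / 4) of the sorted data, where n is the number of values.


The data has n = 12 elements.
Q1 index = floor(12 / 4) = floor(3) = 3; Q3 index = floor(3 * 12 / 4) = floor(9) = 9
Q1 = element at index 3 = 56
Q3 = element at index 9 = 82
IQR = 82 - 56 = 26
Final answer: 26


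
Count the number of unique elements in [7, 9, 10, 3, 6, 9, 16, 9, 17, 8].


List all unique values:
Distinct values: [3, 6, 7, 8, 9, 10, 16, 17]
Count = 8
Final answer: 8


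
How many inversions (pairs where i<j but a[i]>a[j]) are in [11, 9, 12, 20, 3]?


For each element, count the later elements that are smaller than it:
  11 (index 0): smaller elements after it = [9, 3] -> 2
  9 (index 1): smaller elements after it = [3] -> 1
  12 (index 2): smaller elements after it = [3] -> 1
  20 (index 3): smaller elements after it = [3] -> 1
Total inversions = 2 + 1 + 1 + 1 = 5
Final answer: 5


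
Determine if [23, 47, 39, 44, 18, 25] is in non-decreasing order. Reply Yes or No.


Check consecutive pairs:
  23 <= 47? True
  47 <= 39? False
  39 <= 44? True
  44 <= 18? False
  18 <= 25? True
2 consecutive pair(s) are out of order, so the list is not sorted.
Final answer: No


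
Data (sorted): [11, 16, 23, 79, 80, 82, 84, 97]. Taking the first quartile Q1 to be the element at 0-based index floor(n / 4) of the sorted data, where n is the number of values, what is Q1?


The list has n = 8 elements.
Q1 index = floor(8 / 4) = floor(2) = 2
Counting from index 0 in the sorted data, the element at index 2 is 23.
Final answer: 23


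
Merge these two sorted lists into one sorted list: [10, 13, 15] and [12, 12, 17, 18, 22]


List A: [10, 13, 15]
List B: [12, 12, 17, 18, 22]
Repeatedly compare the front elements and take the smaller:
  10 vs 12 -> take 10
  13 vs 12 -> take 12
  13 vs 12 -> take 12
  13 vs 17 -> take 13
  15 vs 17 -> take 15
  A is exhausted; append the rest of B: [17, 18, 22]
Final answer: [10, 12, 12, 13, 15, 17, 18, 22]


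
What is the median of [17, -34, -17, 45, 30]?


First, sort the list: [-34, -17, 17, 30, 45]
The list has 5 elements (odd count).
The middle index is 2 (0-based), and the element there is 17.
Final answer: 17


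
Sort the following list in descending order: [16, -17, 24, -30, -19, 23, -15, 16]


Original list: [16, -17, 24, -30, -19, 23, -15, 16]
Repeatedly take the largest remaining element:
  Remaining [16, -17, 24, -30, -19, 23, -15, 16] -> largest is 24
  Remaining [16, -17, -30, -19, 23, -15, 16] -> largest is 23
  Remaining [16, -17, -30, -19, -15, 16] -> largest is 16
  Remaining [-17, -30, -19, -15, 16] -> largest is 16
  Remaining [-17, -30, -19, -15] -> largest is -15
  Remaining [-17, -30, -19] -> largest is -17
  Remaining [-30, -19] -> largest is -19
  Remaining [-30] -> largest is -30
Collecting the picks in order gives the descending list.
Final answer: [24, 23, 16, 16, -15, -17, -19, -30]


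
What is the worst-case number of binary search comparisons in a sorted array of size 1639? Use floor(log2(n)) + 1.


Binary search halves the search space each step.
Maximum comparisons = floor(log2(1639)) + 1
log2(1639) = 10.6786
floor(log2(1639)) = 10, so 10 + 1 = 11
Final answer: 11


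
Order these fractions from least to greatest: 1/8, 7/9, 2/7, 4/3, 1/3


Convert to decimal for comparison:
  1/8 = 0.125
  7/9 = 0.7778
  2/7 = 0.2857
  4/3 = 1.3333
  1/3 = 0.3333
Decimals in increasing order: 0.125 < 0.2857 < 0.3333 < 0.7778 < 1.3333
Writing each back as its fraction gives the sorted order.
Final answer: 1/8, 2/7, 1/3, 7/9, 4/3


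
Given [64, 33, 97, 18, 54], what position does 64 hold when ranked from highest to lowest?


Sort descending: [97, 64, 54, 33, 18]
Find 64 in the sorted list.
64 is at position 2.
Final answer: 2


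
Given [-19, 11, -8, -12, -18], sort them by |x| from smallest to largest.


Compute absolute values:
  |-19| = 19
  |11| = 11
  |-8| = 8
  |-12| = 12
  |-18| = 18
Absolute values in increasing order: 8 < 11 < 12 < 18 < 19
Listing the original numbers in that order gives the answer.
Final answer: [-8, 11, -12, -18, -19]


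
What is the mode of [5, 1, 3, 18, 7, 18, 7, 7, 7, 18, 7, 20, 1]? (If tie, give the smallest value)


Count the frequency of each value:
  1 appears 2 time(s)
  3 appears 1 time(s)
  5 appears 1 time(s)
  7 appears 5 time(s)
  18 appears 3 time(s)
  20 appears 1 time(s)
Maximum frequency is 5.
Only 7 reaches that frequency, so it is the mode.
Final answer: 7


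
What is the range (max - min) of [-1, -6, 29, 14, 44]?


Maximum value: 44
Minimum value: -6
Range = 44 - (-6) = 50
Final answer: 50


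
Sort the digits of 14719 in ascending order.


The number 14719 has digits: 1, 4, 7, 1, 9
Sorted: 1, 1, 4, 7, 9
Joining the sorted digits gives the result.
Final answer: 11479


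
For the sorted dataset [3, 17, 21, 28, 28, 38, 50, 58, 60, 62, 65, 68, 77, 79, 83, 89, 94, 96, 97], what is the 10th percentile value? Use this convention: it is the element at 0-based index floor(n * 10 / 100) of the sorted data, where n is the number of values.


The dataset has n = 19 elements.
Index = floor(19 * 10 / 100) = floor(190 / 100) = floor(1.9) = 1
Counting from index 0 in the sorted data, the element at index 1 is 17.
Final answer: 17


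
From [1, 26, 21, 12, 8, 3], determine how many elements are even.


Check each element:
  1 is odd
  26 is even
  21 is odd
  12 is even
  8 is even
  3 is odd
Evens: [26, 12, 8]
Count of evens = 3
Final answer: 3


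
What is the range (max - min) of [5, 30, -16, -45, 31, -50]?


Maximum value: 31
Minimum value: -50
Range = 31 - (-50) = 81
Final answer: 81


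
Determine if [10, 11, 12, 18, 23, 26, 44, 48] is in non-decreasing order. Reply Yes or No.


Check consecutive pairs:
  10 <= 11? True
  11 <= 12? True
  12 <= 18? True
  18 <= 23? True
  23 <= 26? True
  26 <= 44? True
  44 <= 48? True
Every consecutive pair is in order, so the list is non-decreasing.
Final answer: Yes


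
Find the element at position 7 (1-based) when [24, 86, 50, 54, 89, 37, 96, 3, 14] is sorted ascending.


Sort ascending: [3, 14, 24, 37, 50, 54, 86, 89, 96]
The 7th element (1-indexed) is at index 6.
Value = 86
Final answer: 86


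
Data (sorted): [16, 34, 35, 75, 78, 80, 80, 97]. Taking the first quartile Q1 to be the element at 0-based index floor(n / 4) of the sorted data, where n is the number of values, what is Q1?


The list has n = 8 elements.
Q1 index = floor(8 / 4) = floor(2) = 2
Counting from index 0 in the sorted data, the element at index 2 is 35.
Final answer: 35


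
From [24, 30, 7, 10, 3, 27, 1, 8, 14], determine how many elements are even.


Check each element:
  24 is even
  30 is even
  7 is odd
  10 is even
  3 is odd
  27 is odd
  1 is odd
  8 is even
  14 is even
Evens: [24, 30, 10, 8, 14]
Count of evens = 5
Final answer: 5


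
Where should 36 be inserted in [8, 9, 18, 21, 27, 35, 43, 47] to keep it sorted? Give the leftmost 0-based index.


List is sorted: [8, 9, 18, 21, 27, 35, 43, 47]
We need the leftmost position where 36 can be inserted, i.e. the first index whose element is >= 36 (or the end of the list if none is).
Binary search with low=0, high=8 (0-based indices):
  low=0, high=8, mid=4: a[4]=27 < 36, so low = 5
  low=5, high=8, mid=6: a[6]=43 >= 36, so high = 6
  low=5, high=6, mid=5: a[5]=35 < 36, so low = 6
Now low = high = 6, so the insertion index is 6.
Final answer: 6


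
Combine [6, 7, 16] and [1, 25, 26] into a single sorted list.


List A: [6, 7, 16]
List B: [1, 25, 26]
Repeatedly compare the front elements and take the smaller:
  6 vs 1 -> take 1
  6 vs 25 -> take 6
  7 vs 25 -> take 7
  16 vs 25 -> take 16
  A is exhausted; append the rest of B: [25, 26]
Final answer: [1, 6, 7, 16, 25, 26]


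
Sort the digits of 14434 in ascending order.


The number 14434 has digits: 1, 4, 4, 3, 4
Sorted: 1, 3, 4, 4, 4
Joining the sorted digits gives the result.
Final answer: 13444


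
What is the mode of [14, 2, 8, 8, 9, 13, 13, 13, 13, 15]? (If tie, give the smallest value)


Count the frequency of each value:
  2 appears 1 time(s)
  8 appears 2 time(s)
  9 appears 1 time(s)
  13 appears 4 time(s)
  14 appears 1 time(s)
  15 appears 1 time(s)
Maximum frequency is 4.
Only 13 reaches that frequency, so it is the mode.
Final answer: 13


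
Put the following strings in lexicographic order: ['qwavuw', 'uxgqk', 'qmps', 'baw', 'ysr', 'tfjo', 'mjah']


Compare strings character by character (the first differing letter decides):
  'baw' < 'mjah' since 'b' < 'm' at position 1
  'mjah' < 'qmps' since 'm' < 'q' at position 1
  'qmps' < 'qwavuw' since 'm' < 'w' at position 2
  'qwavuw' < 'tfjo' since 'q' < 't' at position 1
  'tfjo' < 'uxgqk' since 't' < 'u' at position 1
  'uxgqk' < 'ysr' since 'u' < 'y' at position 1
Chaining these comparisons gives the alphabetical order.
Final answer: ['baw', 'mjah', 'qmps', 'qwavuw', 'tfjo', 'uxgqk', 'ysr']


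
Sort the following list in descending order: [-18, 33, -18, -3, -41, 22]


Original list: [-18, 33, -18, -3, -41, 22]
Repeatedly take the largest remaining element:
  Remaining [-18, 33, -18, -3, -41, 22] -> largest is 33
  Remaining [-18, -18, -3, -41, 22] -> largest is 22
  Remaining [-18, -18, -3, -41] -> largest is -3
  Remaining [-18, -18, -41] -> largest is -18
  Remaining [-18, -41] -> largest is -18
  Remaining [-41] -> largest is -41
Collecting the picks in order gives the descending list.
Final answer: [33, 22, -3, -18, -18, -41]


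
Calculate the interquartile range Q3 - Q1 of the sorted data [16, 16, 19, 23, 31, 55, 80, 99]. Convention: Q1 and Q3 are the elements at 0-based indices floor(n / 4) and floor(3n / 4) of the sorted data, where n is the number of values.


The data has n = 8 elements.
Q1 index = floor(8 / 4) = floor(2) = 2; Q3 index = floor(3 * 8 / 4) = floor(6) = 6
Q1 = element at index 2 = 19
Q3 = element at index 6 = 80
IQR = 80 - 19 = 61
Final answer: 61


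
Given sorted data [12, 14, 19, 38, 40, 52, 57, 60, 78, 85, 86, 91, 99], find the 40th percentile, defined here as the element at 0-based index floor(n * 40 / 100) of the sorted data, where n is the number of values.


The dataset has n = 13 elements.
Index = floor(13 * 40 / 100) = floor(520 / 100) = floor(5.2) = 5
Counting from index 0 in the sorted data, the element at index 5 is 52.
Final answer: 52


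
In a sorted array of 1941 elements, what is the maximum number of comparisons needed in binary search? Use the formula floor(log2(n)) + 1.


Binary search halves the search space each step.
Maximum comparisons = floor(log2(1941)) + 1
log2(1941) = 10.9226
floor(log2(1941)) = 10, so 10 + 1 = 11
Final answer: 11


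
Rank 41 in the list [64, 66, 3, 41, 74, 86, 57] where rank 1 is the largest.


Sort descending: [86, 74, 66, 64, 57, 41, 3]
Find 41 in the sorted list.
41 is at position 6.
Final answer: 6


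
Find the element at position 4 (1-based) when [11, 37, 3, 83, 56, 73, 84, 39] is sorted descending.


Sort descending: [84, 83, 73, 56, 39, 37, 11, 3]
The 4th element (1-indexed) is at index 3.
Value = 56
Final answer: 56
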